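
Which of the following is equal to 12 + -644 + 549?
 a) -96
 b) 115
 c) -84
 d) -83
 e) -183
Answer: d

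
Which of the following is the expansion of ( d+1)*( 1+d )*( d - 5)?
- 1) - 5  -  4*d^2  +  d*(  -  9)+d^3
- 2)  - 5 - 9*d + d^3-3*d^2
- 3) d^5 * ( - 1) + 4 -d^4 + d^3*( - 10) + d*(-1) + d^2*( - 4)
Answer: 2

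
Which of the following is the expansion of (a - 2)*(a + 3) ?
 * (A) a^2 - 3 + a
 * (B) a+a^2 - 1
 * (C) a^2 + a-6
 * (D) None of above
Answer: C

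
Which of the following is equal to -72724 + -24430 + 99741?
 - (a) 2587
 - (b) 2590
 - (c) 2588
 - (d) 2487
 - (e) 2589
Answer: a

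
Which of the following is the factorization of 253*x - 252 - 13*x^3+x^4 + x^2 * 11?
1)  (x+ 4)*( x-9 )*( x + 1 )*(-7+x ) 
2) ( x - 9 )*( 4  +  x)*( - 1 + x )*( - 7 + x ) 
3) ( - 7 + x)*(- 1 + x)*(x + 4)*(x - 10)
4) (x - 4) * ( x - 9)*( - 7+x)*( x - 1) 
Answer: 2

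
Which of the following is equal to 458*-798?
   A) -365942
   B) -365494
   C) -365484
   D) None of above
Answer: C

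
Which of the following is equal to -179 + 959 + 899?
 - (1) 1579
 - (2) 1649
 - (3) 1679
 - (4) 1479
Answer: 3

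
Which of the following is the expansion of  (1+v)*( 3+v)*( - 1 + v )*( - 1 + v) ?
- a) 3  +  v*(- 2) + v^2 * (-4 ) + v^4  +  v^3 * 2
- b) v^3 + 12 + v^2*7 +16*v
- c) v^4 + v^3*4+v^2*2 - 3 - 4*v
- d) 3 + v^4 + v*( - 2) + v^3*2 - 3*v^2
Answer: a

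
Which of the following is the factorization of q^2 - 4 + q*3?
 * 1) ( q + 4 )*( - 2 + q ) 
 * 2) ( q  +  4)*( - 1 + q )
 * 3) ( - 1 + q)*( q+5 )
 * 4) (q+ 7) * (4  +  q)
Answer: 2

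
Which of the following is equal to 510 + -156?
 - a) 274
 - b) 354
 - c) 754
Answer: b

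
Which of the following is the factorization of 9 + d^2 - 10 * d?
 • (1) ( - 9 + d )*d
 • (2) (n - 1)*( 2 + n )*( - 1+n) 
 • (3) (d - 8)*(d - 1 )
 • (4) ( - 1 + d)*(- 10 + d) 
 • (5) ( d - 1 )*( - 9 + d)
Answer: 5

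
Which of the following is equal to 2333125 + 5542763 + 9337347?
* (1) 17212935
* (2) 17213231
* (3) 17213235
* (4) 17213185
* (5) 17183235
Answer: 3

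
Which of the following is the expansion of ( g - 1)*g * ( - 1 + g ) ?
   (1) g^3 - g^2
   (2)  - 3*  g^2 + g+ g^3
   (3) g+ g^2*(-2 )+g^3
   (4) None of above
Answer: 3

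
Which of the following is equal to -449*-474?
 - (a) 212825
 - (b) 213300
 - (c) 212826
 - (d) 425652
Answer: c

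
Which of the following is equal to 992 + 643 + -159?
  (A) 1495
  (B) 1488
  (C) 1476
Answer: C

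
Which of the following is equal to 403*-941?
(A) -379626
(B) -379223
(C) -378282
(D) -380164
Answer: B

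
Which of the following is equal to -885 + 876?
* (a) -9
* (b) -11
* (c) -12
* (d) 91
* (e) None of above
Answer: a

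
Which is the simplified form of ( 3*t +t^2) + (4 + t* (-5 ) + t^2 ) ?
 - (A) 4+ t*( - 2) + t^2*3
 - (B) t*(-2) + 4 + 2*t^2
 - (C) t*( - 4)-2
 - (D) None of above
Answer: B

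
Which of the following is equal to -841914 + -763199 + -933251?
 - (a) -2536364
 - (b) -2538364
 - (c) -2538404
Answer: b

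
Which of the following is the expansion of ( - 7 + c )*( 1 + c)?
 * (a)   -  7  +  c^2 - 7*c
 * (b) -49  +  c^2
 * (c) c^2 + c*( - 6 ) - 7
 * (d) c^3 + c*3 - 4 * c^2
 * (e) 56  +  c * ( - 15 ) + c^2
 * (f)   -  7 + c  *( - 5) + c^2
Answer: c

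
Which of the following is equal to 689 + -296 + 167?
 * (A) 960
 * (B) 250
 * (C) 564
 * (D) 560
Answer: D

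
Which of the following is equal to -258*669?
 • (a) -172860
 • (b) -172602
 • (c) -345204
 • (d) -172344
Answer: b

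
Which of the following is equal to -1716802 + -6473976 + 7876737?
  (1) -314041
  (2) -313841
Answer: 1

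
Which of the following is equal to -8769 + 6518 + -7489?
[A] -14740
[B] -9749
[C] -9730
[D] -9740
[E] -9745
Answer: D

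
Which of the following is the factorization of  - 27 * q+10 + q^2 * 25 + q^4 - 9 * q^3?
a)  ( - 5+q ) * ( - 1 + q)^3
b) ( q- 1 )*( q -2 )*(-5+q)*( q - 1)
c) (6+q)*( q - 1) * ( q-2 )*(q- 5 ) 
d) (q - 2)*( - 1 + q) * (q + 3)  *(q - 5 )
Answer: b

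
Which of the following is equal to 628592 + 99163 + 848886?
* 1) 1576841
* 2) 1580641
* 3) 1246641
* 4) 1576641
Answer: 4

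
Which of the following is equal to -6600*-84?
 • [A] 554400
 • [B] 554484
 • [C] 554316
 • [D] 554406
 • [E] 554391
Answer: A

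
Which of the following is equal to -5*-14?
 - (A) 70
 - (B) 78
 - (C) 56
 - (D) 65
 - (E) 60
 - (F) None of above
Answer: A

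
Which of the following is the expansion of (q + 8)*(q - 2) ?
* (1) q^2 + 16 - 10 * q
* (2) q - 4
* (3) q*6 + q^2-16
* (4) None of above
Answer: 3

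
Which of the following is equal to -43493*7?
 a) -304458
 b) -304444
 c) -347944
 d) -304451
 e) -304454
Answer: d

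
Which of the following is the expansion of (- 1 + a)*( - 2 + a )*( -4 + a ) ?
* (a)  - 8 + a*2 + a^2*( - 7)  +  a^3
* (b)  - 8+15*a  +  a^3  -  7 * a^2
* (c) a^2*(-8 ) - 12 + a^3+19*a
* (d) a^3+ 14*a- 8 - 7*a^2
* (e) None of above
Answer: d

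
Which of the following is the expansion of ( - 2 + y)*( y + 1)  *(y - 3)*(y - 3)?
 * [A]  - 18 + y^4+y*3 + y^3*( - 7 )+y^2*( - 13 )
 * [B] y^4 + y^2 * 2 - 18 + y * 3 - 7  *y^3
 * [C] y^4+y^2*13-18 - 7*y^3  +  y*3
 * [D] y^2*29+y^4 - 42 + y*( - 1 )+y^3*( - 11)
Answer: C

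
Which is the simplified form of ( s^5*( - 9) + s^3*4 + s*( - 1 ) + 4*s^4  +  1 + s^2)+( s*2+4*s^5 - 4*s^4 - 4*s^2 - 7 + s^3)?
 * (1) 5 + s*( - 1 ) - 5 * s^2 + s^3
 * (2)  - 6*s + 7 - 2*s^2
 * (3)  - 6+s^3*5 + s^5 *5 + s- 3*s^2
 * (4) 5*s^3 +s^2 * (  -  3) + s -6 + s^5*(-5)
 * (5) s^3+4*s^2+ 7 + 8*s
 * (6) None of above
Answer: 4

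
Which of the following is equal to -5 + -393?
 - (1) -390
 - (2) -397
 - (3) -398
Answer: 3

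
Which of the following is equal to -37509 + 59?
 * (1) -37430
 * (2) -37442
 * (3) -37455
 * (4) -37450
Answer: 4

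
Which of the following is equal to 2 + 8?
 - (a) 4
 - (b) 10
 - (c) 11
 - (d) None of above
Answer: b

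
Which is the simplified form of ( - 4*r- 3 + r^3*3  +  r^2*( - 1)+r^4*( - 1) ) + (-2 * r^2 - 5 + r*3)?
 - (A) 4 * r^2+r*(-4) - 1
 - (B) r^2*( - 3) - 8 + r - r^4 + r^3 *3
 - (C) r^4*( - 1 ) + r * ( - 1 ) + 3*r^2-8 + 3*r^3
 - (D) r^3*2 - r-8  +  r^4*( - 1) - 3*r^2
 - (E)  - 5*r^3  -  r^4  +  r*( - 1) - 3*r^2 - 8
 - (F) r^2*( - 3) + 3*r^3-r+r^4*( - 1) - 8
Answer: F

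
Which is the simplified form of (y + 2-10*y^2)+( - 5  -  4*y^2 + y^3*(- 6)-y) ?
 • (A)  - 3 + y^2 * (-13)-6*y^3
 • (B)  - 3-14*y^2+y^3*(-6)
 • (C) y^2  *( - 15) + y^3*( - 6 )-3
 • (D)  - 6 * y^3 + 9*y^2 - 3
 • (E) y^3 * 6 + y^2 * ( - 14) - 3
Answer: B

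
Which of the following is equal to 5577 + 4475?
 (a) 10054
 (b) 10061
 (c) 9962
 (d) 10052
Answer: d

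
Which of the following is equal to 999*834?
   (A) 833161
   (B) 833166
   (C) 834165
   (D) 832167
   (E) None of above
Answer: B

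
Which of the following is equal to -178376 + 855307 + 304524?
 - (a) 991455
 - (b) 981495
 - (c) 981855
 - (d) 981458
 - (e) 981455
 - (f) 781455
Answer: e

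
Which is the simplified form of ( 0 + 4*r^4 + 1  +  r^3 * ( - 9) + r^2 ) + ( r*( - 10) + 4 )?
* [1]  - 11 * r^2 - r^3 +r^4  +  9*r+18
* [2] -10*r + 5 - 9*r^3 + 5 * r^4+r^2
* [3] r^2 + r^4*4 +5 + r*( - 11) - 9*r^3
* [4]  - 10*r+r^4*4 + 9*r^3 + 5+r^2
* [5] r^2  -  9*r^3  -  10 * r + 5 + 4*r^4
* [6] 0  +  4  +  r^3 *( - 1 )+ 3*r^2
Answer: 5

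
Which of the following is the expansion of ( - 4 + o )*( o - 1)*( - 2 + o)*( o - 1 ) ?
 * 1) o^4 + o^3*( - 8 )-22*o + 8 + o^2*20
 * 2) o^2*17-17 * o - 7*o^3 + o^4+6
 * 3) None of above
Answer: 3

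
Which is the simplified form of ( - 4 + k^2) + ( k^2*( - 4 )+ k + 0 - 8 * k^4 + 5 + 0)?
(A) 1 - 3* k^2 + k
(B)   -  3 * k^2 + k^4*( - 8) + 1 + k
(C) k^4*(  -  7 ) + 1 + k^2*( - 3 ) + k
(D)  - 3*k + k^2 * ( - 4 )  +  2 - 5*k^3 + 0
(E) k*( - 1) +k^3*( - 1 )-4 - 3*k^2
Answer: B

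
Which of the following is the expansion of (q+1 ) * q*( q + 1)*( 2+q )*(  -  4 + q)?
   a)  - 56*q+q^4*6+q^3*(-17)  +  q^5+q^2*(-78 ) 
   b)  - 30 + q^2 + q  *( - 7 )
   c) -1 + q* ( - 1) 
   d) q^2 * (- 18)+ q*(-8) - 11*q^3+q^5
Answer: d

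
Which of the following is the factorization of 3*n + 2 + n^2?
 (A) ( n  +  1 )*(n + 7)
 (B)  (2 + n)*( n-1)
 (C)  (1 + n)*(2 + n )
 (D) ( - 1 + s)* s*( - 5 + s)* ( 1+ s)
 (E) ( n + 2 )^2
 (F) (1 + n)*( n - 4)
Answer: C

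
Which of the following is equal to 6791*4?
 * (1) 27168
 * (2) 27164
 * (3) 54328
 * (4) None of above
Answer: 2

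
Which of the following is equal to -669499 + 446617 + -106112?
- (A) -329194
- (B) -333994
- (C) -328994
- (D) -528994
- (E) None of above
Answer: C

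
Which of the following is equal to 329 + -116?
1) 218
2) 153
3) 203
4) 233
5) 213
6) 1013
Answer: 5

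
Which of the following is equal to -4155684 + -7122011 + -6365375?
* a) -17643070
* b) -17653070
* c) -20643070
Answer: a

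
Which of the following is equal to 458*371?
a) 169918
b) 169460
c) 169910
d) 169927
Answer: a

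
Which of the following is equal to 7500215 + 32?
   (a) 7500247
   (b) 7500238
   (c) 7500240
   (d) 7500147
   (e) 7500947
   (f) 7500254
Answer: a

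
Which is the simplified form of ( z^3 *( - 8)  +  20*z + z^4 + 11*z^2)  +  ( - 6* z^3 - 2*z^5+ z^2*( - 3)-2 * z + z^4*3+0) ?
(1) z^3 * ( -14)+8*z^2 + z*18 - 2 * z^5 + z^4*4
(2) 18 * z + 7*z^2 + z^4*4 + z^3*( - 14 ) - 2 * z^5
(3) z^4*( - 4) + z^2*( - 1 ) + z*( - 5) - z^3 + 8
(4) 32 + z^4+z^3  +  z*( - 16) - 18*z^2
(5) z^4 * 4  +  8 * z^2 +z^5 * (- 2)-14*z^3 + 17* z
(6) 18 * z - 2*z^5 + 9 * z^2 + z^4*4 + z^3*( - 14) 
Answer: 1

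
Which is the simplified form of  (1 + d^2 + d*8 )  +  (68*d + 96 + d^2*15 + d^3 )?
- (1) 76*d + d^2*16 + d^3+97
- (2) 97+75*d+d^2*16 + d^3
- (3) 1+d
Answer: 1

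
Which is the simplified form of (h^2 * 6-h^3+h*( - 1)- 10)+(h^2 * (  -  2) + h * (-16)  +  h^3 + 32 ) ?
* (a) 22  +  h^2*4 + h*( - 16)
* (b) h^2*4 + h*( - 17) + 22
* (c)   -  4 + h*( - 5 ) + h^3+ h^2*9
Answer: b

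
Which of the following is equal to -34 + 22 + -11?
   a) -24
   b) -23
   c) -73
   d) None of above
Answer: b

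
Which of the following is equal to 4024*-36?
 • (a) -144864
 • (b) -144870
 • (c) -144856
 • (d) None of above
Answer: a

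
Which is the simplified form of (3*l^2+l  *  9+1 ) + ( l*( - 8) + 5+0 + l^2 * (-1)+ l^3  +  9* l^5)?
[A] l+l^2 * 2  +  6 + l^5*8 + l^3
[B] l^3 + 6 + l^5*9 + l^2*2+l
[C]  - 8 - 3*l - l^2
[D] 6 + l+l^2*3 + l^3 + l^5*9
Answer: B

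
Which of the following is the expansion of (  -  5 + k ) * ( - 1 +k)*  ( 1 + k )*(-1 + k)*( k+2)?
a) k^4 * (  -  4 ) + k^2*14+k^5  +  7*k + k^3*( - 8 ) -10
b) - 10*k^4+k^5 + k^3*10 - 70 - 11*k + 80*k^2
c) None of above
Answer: a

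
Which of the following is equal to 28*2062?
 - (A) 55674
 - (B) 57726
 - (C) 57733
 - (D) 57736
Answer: D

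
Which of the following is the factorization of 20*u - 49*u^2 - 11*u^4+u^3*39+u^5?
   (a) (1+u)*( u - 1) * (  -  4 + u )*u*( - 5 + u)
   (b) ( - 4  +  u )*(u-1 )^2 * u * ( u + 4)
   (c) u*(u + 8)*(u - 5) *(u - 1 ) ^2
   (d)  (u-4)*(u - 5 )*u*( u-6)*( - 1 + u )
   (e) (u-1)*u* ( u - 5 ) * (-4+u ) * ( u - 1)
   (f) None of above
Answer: e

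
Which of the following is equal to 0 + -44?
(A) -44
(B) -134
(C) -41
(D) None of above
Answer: A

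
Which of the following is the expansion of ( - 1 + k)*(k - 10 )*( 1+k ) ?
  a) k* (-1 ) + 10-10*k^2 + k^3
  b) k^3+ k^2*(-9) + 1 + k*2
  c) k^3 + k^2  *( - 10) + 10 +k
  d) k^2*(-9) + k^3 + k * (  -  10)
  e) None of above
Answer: a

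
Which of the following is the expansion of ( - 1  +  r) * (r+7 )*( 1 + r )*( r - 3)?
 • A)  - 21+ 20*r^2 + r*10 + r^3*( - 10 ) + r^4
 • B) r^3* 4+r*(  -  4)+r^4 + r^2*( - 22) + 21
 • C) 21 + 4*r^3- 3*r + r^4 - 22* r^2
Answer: B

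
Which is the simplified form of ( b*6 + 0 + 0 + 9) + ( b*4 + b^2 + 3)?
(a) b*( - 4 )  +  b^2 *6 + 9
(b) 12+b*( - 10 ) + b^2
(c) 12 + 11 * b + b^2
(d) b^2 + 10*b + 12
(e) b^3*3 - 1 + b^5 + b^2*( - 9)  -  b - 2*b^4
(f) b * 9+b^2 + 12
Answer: d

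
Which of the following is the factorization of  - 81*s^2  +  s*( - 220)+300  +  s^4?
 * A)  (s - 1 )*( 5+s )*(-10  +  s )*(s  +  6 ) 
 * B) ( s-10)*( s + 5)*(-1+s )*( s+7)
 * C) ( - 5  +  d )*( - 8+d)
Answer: A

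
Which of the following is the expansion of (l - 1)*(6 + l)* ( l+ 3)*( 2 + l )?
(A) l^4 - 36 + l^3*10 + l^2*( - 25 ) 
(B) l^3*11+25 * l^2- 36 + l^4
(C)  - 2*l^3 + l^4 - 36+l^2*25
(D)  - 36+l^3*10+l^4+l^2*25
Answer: D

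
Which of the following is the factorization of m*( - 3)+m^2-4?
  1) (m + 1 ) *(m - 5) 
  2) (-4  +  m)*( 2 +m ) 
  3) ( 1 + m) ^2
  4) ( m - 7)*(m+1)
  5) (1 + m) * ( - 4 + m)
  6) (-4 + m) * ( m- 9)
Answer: 5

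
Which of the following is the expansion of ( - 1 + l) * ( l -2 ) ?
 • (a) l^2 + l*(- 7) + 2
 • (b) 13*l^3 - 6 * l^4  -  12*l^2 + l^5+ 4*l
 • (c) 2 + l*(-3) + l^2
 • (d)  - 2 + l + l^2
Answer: c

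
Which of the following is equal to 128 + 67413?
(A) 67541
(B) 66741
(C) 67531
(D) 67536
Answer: A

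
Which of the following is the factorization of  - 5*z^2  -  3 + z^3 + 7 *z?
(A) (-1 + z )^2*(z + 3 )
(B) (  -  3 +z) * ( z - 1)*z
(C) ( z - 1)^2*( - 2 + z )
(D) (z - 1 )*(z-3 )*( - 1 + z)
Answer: D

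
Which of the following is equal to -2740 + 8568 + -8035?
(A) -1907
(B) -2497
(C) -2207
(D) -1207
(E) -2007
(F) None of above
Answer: C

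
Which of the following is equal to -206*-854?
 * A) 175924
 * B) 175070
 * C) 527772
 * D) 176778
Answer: A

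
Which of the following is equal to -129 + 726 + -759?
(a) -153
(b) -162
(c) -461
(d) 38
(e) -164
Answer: b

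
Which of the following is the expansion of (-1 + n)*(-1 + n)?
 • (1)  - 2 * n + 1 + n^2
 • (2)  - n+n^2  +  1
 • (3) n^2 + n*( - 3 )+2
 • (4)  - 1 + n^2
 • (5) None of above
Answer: 1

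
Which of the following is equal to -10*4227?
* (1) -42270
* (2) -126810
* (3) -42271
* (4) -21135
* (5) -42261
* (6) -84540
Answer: 1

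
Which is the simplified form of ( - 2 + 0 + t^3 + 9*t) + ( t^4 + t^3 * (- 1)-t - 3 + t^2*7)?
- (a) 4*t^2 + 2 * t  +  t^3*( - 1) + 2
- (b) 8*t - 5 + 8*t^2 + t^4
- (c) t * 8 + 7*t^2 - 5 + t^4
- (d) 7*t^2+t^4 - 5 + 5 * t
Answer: c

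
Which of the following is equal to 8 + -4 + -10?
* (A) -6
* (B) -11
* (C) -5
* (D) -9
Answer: A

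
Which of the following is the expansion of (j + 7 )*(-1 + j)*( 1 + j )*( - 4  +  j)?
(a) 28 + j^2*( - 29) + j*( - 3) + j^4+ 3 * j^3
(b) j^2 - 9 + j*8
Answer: a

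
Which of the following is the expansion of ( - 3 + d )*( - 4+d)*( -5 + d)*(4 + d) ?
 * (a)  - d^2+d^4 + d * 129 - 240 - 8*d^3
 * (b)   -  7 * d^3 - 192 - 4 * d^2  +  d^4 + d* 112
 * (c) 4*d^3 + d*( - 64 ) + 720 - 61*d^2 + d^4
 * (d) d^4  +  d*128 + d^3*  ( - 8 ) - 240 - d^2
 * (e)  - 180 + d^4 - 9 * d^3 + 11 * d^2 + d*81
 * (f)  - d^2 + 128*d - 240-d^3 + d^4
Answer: d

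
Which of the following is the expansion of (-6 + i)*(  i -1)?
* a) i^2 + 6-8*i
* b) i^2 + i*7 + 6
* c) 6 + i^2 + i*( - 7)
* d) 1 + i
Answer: c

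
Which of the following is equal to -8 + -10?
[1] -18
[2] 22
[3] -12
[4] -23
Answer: 1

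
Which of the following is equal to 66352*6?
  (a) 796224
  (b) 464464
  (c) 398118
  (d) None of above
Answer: d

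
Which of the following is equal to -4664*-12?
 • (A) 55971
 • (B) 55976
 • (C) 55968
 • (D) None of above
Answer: C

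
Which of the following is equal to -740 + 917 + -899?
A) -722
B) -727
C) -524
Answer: A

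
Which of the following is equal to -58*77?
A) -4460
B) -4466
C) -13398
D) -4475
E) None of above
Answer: B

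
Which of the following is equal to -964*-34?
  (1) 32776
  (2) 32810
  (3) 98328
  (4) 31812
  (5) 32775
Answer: 1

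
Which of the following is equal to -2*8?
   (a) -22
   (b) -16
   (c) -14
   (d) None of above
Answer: b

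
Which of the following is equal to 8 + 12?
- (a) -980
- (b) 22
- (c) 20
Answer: c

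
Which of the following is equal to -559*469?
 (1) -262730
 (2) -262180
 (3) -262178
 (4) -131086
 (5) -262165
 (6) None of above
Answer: 6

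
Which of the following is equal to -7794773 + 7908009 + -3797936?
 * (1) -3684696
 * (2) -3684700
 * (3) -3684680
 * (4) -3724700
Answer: 2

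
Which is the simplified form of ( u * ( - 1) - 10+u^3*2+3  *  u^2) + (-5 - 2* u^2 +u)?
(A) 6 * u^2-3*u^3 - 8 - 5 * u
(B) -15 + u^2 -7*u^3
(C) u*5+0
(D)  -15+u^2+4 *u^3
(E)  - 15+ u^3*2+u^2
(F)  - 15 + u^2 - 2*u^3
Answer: E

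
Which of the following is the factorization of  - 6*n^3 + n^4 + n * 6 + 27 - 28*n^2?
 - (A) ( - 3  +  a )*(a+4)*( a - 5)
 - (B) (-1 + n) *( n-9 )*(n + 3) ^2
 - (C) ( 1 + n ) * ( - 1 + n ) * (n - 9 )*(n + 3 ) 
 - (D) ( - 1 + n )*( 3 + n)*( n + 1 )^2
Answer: C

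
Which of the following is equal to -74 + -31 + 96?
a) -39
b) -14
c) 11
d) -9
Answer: d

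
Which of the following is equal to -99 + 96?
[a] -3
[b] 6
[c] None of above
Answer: a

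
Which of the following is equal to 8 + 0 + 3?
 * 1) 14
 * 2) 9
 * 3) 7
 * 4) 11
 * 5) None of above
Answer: 4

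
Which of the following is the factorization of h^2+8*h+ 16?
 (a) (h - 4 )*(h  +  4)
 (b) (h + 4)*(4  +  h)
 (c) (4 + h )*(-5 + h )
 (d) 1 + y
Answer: b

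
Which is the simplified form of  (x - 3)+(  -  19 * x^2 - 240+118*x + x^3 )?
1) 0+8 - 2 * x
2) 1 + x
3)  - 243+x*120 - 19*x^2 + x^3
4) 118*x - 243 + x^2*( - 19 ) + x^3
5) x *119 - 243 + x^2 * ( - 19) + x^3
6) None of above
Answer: 5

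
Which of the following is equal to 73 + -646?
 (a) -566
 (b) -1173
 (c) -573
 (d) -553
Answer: c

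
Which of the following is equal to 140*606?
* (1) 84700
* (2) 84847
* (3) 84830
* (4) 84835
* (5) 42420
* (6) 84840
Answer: 6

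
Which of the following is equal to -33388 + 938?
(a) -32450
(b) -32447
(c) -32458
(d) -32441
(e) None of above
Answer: a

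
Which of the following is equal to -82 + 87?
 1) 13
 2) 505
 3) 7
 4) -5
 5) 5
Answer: 5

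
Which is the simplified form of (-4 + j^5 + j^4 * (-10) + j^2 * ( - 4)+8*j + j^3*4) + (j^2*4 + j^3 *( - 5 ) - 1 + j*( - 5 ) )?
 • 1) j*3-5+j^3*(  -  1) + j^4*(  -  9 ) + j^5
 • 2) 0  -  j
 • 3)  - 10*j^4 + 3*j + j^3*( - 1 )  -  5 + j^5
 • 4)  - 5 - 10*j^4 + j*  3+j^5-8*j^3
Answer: 3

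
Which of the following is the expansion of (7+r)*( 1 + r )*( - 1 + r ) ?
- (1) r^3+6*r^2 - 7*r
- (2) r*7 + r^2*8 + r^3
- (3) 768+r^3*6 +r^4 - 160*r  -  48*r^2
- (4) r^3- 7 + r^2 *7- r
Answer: 4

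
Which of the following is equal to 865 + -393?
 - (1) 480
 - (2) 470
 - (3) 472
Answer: 3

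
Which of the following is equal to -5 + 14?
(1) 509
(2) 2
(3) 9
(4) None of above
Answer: 3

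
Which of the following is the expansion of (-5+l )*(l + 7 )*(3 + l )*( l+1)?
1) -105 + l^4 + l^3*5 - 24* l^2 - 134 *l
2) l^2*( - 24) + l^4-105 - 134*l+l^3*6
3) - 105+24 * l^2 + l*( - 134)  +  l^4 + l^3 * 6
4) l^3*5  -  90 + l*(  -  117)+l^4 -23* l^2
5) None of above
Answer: 2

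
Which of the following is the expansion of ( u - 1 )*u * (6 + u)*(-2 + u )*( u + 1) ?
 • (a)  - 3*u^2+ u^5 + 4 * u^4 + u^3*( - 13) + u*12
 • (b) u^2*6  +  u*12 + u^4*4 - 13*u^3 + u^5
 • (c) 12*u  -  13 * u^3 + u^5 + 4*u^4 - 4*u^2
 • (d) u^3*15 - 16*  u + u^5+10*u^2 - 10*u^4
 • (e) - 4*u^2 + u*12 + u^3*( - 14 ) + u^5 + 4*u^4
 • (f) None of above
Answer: c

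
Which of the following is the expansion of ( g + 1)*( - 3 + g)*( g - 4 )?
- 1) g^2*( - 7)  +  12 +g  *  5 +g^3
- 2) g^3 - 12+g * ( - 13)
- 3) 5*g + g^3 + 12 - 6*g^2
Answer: 3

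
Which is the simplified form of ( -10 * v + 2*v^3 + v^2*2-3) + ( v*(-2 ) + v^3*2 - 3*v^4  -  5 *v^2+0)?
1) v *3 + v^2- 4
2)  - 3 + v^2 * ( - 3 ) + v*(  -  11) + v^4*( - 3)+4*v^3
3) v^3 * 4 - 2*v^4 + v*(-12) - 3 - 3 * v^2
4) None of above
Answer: 4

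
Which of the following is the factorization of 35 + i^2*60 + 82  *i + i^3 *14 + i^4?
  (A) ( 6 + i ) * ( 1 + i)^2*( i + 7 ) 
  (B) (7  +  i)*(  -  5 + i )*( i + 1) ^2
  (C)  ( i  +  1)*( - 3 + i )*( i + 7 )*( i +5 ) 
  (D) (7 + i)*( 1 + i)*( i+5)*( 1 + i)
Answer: D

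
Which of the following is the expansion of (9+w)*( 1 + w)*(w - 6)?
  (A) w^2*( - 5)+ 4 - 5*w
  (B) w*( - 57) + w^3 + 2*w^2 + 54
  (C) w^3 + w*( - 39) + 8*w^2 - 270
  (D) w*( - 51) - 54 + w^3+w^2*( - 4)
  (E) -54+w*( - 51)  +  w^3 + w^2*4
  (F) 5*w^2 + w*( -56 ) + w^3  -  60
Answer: E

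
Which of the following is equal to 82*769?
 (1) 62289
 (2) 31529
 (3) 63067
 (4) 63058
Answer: 4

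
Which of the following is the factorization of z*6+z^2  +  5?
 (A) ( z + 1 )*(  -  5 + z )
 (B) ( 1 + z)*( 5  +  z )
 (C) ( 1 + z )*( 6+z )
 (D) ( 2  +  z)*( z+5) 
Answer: B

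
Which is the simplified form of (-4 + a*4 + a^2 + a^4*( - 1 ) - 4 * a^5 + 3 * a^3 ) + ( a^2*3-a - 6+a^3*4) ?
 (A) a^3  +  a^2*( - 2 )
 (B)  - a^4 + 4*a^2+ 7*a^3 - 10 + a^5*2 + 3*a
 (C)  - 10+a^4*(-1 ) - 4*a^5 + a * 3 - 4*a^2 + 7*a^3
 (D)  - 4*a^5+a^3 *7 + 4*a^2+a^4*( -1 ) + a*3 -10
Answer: D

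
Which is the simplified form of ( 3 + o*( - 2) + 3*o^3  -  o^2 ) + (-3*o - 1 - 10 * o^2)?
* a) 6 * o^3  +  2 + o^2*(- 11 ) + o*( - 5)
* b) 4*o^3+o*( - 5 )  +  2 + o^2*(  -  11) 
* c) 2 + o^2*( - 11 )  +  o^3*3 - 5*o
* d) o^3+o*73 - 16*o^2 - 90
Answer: c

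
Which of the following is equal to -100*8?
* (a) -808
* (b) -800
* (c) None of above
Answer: b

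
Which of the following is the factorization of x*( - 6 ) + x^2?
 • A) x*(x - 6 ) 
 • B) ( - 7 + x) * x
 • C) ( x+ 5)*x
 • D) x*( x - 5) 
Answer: A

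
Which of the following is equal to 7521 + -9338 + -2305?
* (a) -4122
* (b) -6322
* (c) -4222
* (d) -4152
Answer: a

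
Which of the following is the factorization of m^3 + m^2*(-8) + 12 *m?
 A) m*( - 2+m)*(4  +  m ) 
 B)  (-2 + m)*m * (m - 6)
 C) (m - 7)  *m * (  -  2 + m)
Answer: B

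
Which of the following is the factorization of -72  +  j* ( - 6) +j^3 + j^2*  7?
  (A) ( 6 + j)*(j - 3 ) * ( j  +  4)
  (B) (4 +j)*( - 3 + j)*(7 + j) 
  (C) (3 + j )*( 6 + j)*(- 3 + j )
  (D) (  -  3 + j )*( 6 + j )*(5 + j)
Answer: A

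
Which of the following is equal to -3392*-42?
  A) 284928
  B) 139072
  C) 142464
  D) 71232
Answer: C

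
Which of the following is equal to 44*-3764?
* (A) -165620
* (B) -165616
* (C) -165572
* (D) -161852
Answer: B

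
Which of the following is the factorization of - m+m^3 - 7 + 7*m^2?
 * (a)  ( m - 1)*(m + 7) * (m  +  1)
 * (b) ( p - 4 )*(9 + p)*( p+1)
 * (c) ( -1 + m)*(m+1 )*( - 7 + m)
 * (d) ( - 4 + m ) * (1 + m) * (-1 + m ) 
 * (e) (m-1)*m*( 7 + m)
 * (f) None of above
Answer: a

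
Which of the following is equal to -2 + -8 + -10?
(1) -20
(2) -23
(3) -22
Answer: 1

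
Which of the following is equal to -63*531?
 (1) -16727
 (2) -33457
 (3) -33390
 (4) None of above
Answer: 4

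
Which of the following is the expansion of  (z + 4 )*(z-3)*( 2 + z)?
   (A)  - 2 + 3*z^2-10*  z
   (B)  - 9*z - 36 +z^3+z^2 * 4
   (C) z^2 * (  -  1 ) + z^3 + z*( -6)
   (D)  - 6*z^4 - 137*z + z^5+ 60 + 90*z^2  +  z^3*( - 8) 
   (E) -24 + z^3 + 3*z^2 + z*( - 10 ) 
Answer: E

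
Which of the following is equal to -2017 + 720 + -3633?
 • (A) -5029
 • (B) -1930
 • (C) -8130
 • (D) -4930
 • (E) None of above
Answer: D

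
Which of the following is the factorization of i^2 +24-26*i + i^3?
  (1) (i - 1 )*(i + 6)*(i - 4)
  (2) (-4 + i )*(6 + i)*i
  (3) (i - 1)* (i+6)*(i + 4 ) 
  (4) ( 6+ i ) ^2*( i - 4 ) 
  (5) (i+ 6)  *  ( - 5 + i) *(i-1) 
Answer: 1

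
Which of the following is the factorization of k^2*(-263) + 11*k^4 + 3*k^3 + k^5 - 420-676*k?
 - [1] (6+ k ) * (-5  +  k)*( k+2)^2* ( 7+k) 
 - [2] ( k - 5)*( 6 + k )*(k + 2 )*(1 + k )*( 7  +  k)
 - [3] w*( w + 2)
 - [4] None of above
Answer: 2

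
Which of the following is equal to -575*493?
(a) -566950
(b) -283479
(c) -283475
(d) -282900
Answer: c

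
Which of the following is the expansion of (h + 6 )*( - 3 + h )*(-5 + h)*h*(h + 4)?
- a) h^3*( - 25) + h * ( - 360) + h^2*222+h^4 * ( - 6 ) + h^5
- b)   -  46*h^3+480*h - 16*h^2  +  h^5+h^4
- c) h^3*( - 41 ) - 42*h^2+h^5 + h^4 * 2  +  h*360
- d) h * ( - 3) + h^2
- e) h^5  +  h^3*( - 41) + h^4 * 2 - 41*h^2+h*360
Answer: c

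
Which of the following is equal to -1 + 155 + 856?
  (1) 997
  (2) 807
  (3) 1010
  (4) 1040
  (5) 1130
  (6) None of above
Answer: 3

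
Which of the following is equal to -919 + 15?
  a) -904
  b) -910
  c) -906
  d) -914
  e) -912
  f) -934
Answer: a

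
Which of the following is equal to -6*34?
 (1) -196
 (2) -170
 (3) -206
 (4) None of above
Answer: 4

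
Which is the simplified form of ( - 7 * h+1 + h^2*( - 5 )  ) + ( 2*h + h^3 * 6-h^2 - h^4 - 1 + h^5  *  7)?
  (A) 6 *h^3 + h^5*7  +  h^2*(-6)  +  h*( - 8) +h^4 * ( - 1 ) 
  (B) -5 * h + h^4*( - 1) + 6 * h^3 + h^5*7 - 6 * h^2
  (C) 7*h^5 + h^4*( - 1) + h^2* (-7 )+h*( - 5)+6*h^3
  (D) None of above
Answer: B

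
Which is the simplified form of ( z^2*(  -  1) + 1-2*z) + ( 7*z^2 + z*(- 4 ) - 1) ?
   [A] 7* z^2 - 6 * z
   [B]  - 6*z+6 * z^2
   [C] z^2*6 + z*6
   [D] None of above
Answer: B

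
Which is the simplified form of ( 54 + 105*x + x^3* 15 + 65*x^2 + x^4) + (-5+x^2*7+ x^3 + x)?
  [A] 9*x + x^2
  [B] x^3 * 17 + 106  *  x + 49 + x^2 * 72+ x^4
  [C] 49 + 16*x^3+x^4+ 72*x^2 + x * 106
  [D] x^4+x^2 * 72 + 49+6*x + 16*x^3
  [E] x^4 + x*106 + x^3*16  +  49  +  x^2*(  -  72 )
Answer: C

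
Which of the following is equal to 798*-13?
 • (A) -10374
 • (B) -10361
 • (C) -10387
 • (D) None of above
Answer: A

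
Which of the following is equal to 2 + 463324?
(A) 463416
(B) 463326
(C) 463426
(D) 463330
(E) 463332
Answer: B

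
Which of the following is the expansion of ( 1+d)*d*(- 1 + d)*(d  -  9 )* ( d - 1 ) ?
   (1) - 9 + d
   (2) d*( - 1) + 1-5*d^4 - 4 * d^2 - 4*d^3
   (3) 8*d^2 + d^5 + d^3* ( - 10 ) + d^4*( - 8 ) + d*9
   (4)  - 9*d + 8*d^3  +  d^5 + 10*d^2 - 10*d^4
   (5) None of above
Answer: 4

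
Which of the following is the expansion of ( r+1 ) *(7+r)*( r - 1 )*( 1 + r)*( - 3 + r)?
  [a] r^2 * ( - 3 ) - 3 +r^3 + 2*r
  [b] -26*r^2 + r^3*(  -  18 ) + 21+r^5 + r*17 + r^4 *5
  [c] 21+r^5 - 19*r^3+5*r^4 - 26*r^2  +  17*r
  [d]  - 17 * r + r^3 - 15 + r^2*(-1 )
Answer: b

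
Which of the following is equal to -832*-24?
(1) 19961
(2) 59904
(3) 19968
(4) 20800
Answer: 3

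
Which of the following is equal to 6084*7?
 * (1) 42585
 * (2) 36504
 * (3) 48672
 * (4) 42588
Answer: 4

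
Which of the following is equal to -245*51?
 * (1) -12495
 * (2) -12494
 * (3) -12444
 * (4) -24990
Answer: 1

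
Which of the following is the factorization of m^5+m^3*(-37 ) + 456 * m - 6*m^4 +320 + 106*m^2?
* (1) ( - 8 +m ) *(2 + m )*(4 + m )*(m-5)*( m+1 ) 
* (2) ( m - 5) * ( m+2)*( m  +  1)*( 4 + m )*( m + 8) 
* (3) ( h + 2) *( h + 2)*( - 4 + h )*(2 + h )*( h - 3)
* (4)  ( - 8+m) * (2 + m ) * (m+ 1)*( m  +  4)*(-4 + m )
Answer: 1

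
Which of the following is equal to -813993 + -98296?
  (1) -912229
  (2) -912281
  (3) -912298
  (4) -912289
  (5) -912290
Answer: 4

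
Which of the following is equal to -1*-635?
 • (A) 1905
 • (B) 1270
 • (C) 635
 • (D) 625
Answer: C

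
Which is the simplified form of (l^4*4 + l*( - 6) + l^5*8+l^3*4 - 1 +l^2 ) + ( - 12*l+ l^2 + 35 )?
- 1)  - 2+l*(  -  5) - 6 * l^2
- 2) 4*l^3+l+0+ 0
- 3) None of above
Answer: 3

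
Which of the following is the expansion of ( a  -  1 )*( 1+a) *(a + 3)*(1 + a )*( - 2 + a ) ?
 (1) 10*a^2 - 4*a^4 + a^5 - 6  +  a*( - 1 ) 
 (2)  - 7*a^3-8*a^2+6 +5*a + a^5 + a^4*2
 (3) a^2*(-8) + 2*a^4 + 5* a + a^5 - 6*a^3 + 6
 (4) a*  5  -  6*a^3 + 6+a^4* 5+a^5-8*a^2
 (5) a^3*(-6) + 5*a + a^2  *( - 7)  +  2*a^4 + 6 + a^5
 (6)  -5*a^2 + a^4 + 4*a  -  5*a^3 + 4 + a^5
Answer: 3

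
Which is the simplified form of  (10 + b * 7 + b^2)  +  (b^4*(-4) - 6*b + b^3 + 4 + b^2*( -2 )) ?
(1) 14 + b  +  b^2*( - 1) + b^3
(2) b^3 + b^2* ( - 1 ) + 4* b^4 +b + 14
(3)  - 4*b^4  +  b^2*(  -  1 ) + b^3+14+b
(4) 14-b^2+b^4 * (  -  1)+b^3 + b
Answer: 3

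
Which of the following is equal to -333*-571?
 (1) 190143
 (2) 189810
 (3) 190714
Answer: 1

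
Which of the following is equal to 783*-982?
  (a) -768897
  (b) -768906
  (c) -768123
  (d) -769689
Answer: b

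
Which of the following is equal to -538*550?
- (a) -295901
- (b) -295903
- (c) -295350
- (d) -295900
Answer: d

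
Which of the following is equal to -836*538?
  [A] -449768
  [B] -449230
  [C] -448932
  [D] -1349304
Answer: A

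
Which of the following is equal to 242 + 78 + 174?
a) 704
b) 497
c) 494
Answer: c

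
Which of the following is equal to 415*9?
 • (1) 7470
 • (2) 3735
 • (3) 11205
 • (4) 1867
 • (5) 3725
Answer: 2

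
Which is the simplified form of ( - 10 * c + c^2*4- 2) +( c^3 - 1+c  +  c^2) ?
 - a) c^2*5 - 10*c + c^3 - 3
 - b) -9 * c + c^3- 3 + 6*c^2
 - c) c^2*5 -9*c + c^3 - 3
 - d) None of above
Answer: c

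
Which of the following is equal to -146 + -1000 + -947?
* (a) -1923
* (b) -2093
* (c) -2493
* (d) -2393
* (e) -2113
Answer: b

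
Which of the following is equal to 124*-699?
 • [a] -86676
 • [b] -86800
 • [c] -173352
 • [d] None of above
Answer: a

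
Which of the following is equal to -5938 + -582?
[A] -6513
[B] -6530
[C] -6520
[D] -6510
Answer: C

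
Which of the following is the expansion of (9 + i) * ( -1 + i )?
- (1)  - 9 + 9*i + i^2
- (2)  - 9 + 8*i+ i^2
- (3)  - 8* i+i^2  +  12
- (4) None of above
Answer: 2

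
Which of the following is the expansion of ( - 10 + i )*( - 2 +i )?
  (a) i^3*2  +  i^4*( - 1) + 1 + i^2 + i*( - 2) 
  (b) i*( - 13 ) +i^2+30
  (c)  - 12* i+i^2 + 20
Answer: c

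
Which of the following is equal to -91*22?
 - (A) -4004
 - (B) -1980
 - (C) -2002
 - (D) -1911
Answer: C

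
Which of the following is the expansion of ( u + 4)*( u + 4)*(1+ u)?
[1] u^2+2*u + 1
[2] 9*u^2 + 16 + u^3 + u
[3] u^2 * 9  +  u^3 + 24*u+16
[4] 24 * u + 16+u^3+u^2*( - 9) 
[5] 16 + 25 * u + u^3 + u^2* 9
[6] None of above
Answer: 3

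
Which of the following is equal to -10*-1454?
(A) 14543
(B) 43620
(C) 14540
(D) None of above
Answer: C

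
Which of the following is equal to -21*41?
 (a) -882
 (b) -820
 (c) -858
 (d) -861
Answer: d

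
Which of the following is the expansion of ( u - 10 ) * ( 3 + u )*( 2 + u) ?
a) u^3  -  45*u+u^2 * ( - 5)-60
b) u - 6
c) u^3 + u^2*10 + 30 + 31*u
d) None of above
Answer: d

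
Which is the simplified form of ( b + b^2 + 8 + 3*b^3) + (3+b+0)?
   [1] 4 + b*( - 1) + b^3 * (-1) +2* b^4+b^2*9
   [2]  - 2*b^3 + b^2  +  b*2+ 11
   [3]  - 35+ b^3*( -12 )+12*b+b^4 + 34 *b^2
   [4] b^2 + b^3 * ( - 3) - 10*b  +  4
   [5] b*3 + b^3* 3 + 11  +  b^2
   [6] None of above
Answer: 6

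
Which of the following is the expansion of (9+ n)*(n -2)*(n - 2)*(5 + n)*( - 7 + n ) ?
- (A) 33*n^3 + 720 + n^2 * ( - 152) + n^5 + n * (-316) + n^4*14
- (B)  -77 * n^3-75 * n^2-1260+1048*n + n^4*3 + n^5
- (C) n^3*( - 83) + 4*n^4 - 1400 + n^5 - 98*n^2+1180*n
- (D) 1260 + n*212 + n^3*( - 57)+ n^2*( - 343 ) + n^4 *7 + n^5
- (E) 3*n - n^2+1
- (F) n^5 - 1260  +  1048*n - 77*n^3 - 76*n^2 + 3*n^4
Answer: B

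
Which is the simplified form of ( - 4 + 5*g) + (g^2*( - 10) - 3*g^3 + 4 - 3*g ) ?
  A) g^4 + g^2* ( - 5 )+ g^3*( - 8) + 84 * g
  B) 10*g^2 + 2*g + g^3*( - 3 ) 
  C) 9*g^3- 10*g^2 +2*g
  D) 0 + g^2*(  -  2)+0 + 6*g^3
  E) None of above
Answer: E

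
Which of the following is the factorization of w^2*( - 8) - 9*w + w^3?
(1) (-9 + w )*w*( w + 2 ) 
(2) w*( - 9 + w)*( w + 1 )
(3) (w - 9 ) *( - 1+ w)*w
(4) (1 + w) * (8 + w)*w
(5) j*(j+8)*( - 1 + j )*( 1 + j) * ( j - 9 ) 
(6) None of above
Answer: 2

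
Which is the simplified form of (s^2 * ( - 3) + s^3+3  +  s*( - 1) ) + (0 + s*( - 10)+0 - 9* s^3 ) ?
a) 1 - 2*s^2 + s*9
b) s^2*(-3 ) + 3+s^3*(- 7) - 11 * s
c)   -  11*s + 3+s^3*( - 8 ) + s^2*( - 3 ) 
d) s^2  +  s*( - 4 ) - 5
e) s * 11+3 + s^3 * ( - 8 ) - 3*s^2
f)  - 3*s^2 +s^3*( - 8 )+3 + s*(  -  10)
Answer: c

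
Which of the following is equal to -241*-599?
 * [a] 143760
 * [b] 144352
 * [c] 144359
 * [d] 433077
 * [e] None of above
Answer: c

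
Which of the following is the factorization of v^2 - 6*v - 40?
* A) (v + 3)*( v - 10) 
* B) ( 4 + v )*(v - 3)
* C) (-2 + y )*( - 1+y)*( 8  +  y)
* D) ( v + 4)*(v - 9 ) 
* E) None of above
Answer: E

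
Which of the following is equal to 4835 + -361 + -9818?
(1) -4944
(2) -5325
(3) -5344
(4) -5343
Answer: 3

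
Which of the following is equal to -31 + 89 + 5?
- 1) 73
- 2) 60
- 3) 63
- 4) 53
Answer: 3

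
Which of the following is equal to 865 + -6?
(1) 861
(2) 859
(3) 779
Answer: 2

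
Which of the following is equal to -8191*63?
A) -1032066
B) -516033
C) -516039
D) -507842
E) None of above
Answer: B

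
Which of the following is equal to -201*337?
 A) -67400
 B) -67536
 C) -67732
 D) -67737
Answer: D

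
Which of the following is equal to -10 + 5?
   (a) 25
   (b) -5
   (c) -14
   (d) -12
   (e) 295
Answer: b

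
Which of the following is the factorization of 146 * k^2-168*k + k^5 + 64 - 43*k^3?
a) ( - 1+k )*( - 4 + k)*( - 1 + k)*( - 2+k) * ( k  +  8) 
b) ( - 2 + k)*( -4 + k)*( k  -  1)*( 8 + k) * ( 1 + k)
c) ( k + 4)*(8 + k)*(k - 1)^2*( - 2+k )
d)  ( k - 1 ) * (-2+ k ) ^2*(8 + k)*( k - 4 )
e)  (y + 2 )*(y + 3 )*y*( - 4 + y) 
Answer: a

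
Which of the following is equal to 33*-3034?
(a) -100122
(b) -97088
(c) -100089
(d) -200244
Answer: a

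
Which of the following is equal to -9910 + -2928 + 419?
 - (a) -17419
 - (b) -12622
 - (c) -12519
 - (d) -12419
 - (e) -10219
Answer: d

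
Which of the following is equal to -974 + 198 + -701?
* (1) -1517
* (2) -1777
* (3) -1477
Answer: 3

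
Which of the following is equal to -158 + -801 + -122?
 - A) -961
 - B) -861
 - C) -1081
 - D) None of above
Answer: C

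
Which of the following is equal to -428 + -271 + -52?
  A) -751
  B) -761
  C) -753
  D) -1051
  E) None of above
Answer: A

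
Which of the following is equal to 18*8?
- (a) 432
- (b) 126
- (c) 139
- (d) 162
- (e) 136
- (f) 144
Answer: f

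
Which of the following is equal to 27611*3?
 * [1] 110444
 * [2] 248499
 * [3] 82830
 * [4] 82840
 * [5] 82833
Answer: 5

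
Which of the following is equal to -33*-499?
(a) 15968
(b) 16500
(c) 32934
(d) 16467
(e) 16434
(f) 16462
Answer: d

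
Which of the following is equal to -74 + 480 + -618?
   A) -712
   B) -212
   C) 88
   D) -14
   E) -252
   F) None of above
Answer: B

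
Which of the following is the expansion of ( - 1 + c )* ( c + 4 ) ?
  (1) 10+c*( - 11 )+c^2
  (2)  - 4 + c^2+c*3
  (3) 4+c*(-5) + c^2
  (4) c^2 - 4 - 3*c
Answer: 2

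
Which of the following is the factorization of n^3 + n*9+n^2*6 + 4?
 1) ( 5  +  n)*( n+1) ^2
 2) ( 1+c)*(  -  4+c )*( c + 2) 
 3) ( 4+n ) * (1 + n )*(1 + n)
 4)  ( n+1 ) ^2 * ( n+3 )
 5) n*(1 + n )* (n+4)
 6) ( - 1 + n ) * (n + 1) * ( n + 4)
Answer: 3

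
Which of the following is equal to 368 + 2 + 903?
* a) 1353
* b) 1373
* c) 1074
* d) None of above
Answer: d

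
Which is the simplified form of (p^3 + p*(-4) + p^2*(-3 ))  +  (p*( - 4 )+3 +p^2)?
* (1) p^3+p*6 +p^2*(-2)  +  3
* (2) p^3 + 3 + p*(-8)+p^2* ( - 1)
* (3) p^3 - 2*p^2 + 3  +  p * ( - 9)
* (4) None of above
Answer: 4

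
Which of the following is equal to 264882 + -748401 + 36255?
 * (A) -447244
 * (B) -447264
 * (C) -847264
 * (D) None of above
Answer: B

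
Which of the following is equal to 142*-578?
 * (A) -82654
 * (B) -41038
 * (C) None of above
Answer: C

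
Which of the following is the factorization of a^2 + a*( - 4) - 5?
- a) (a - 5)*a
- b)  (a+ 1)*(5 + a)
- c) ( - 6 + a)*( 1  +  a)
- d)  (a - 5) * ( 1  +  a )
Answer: d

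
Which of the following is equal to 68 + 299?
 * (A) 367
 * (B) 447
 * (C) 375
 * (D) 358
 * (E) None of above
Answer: A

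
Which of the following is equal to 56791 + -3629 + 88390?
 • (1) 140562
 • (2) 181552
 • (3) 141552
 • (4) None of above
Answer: 3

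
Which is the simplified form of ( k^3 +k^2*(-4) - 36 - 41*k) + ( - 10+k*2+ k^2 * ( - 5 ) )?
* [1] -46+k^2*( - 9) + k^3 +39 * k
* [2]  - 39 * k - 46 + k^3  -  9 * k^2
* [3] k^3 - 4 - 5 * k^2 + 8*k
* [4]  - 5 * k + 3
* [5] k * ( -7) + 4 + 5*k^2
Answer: 2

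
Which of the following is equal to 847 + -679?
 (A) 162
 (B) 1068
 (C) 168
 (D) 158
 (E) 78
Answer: C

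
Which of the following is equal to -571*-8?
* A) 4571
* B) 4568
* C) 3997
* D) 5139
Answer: B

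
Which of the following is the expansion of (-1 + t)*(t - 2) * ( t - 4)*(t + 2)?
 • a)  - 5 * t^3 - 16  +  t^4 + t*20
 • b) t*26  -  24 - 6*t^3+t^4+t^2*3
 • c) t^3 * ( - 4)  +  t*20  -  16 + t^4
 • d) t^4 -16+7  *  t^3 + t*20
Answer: a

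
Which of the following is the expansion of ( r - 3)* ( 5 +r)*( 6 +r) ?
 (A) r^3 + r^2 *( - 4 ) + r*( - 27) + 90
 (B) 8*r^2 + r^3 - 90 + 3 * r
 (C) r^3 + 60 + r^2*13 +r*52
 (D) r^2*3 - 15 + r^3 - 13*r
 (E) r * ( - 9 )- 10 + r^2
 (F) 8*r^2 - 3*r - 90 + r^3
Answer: F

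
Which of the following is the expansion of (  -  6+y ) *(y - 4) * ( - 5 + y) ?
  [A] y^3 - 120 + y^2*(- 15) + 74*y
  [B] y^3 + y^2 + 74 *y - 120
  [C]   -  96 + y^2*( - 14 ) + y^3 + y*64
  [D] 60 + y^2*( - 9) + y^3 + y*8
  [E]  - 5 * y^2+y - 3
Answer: A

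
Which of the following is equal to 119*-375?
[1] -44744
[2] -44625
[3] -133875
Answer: 2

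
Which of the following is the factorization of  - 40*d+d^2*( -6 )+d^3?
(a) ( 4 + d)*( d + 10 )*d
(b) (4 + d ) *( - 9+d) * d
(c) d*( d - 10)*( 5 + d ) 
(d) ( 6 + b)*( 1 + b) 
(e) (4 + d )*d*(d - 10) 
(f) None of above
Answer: e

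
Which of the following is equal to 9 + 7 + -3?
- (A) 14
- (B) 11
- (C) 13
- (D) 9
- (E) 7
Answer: C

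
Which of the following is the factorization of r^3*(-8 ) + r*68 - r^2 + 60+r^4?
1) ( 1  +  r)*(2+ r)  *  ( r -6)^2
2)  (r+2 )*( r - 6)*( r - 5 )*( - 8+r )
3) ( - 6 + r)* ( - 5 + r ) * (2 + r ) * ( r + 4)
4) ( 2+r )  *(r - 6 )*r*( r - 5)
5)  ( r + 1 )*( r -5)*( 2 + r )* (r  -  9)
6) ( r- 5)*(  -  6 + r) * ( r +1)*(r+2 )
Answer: 6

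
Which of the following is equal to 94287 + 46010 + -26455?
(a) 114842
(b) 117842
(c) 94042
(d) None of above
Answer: d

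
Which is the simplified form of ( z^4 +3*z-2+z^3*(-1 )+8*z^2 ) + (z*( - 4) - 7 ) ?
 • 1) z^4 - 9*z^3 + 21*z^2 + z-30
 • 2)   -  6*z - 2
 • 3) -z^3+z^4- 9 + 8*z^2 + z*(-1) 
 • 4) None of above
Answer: 3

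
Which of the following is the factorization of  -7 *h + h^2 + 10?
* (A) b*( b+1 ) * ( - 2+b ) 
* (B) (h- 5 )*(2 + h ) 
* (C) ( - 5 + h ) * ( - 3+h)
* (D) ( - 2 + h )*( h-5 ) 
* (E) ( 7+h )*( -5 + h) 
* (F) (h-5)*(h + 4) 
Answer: D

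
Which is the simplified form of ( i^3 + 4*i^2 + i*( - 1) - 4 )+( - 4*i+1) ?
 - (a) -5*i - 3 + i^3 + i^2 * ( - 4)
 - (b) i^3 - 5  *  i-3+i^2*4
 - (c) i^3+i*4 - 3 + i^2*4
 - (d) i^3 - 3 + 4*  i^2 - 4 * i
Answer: b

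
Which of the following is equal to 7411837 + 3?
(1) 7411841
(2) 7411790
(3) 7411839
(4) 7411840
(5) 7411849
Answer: 4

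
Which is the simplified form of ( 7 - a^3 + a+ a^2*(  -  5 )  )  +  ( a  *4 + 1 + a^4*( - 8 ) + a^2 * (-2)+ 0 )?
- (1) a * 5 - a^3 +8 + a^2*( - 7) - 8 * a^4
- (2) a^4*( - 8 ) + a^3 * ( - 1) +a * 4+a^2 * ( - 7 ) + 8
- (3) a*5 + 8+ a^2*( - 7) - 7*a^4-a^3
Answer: 1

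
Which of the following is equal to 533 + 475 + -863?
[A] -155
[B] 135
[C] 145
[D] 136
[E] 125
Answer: C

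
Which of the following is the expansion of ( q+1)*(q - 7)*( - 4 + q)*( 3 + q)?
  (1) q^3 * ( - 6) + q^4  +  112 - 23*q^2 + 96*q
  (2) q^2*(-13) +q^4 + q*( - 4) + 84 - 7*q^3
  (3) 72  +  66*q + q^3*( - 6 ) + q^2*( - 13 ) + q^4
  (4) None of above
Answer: 4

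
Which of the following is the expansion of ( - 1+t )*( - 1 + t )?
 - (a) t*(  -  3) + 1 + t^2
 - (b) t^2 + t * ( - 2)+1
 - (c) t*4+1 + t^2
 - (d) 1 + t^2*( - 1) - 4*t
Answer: b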